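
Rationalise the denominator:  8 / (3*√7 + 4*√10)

Multiply numerator and denominator by -4*√10 + 3*√7.
Denominator becomes -97; numerator becomes -32*√10 + 24*√7.

(-24*√7 + 32*√10)/97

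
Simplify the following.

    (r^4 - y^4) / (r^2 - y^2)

Difference of fourth powers: factor out (r^2 - y^2).

r^2 + y^2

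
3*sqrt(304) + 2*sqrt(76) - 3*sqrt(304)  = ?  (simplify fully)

3*sqrt(304) = 12*sqrt(19); 2*sqrt(76) = 4*sqrt(19); 3*sqrt(304) = 12*sqrt(19)
Combine: (12 + 4 - 12)·sqrt(19) = 4*sqrt(19)

4*sqrt(19)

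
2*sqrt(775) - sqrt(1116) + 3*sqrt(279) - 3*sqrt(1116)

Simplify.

-5*sqrt(31)

2*sqrt(775) = 10*sqrt(31); sqrt(1116) = 6*sqrt(31); 3*sqrt(279) = 9*sqrt(31); 3*sqrt(1116) = 18*sqrt(31)
Combine: (10 - 6 + 9 - 18)·sqrt(31) = -5*sqrt(31)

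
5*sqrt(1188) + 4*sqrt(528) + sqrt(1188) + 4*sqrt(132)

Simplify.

5*sqrt(1188) = 30*sqrt(33); 4*sqrt(528) = 16*sqrt(33); sqrt(1188) = 6*sqrt(33); 4*sqrt(132) = 8*sqrt(33)
Combine: (30 + 16 + 6 + 8)·sqrt(33) = 60*sqrt(33)

60*sqrt(33)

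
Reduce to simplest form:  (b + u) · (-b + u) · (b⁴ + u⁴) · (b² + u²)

-b⁸ + u⁸

(u+b)(u-b) = -b² + u²; continue pairing.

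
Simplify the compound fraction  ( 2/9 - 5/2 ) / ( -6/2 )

Numerator: 2/9 - 5/2 = -41/18
Denominator: -6/2 = -3
Divide: (-41/18) · (-1/3) = 41/54

41/54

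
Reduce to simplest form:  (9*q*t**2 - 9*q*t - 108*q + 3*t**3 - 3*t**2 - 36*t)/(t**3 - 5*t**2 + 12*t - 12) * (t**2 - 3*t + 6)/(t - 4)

(9*q*t + 27*q + 3*t**2 + 9*t)/(t - 2)

Factor: 9*q*t**2 - 9*q*t - 108*q + 3*t**3 - 3*t**2 - 36*t = 3*(t + 3)*(3*q + t)*(t - 4);  t**3 - 5*t**2 + 12*t - 12 = (t - 2)*(t**2 - 3*t + 6)
Cancel the common factors (t**2 - 3*t + 6), (t - 4).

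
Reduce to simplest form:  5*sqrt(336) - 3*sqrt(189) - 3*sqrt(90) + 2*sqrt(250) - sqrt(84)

5*sqrt(336) = 20*sqrt(21); 3*sqrt(189) = 9*sqrt(21); 3*sqrt(90) = 9*sqrt(10); 2*sqrt(250) = 10*sqrt(10); sqrt(84) = 2*sqrt(21)

sqrt(10) + 9*sqrt(21)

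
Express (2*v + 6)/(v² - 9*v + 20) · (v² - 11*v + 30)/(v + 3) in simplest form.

(2*v - 12)/(v - 4)

Factor: 2*v + 6 = 2·(v + 3);  v² - 9*v + 20 = (v - 5)·(v - 4);  v² - 11*v + 30 = (v - 6)·(v - 5)
Cancel the common factors (v + 3), (v - 5).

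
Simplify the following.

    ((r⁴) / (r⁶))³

Inside the bracket: (r^-2)
Raise to the power 3: (r^-6)

r^(-6)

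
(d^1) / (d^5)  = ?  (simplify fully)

d^(-4)

Quotient: (d^-4)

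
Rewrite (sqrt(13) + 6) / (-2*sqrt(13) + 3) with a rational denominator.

(-15*sqrt(13) - 44)/43

Multiply numerator and denominator by 3 + 2*sqrt(13).
Denominator becomes -43; numerator becomes 44 + 15*sqrt(13).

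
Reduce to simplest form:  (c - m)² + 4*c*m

(c + m)²

Expand the square and combine the 4*c*m term.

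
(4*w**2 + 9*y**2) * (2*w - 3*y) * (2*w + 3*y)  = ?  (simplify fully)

16*w**4 - 81*y**4

Telescope via difference of squares: ((2*w)+(3*y))((2*w)-(3*y)) = 4*w**2 - 9*y**2, then repeat with the next factor.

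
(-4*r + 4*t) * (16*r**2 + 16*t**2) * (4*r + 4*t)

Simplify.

-256*r**4 + 256*t**4

Telescope via difference of squares: ((4*t)+(4*r))((4*t)-(4*r)) = -16*r**2 + 16*t**2, then repeat with the next factor.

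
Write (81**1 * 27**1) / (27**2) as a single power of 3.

3**1

81**1 = 3**4; 27**1 = 3**3; 27**2 = 3**6
Combine exponents: 3**1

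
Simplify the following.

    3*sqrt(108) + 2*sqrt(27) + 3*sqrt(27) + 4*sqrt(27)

3*sqrt(108) = 18*sqrt(3); 2*sqrt(27) = 6*sqrt(3); 3*sqrt(27) = 9*sqrt(3); 4*sqrt(27) = 12*sqrt(3)
Combine: (18 + 6 + 9 + 12)·sqrt(3) = 45*sqrt(3)

45*sqrt(3)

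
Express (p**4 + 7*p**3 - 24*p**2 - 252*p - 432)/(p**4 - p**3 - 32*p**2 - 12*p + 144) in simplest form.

(p + 6)/(p - 2)

Factor: p**4 + 7*p**3 - 24*p**2 - 252*p - 432 = (p - 6)*(p + 4)*(p + 6)*(p + 3);  p**4 - p**3 - 32*p**2 - 12*p + 144 = (p + 3)*(p + 4)*(p - 2)*(p - 6)
Cancel the common factors (p + 4), (p + 3), (p - 6).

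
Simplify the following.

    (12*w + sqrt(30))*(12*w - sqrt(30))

Difference of squares with P = 12*w, Q = sqrt(30).

144*w^2 - 30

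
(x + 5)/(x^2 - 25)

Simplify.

1/(x - 5)

Factor: x^2 - 25 = (x - 5)*(x + 5)
Cancel the common factor (x + 5).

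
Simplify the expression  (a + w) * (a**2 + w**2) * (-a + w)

-a**4 + w**4

(w+a)(w-a) = -a**2 + w**2; continue pairing.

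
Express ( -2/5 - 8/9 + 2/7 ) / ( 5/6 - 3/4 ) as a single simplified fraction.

-1264/105

Numerator: -2/5 - 8/9 + 2/7 = -316/315
Denominator: 5/6 - 3/4 = 1/12
Divide: (-316/315) · (12) = -1264/105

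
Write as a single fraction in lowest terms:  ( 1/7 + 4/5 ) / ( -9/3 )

Numerator: 1/7 + 4/5 = 33/35
Denominator: -9/3 = -3
Divide: (33/35) · (-1/3) = -11/35

-11/35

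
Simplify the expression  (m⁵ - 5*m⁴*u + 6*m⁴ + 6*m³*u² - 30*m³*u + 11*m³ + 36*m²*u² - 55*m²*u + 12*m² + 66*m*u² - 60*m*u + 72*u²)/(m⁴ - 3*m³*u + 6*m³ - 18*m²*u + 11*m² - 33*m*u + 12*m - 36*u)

m - 2*u

Factor: m⁵ - 5*m⁴*u + 6*m⁴ + 6*m³*u² - 30*m³*u + 11*m³ + 36*m²*u² - 55*m²*u + 12*m² + 66*m*u² - 60*m*u + 72*u² = (m + 4)·(m - 2*u)·(m - 3*u)·(m² + 2*m + 3);  m⁴ - 3*m³*u + 6*m³ - 18*m²*u + 11*m² - 33*m*u + 12*m - 36*u = (m + 4)·(m² + 2*m + 3)·(m - 3*u)
Cancel the common factors (m² + 2*m + 3), (m + 4), (m - 3*u).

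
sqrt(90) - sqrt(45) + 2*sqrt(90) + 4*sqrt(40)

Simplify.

sqrt(90) = 3*sqrt(10); sqrt(45) = 3*sqrt(5); 2*sqrt(90) = 6*sqrt(10); 4*sqrt(40) = 8*sqrt(10)

-3*sqrt(5) + 17*sqrt(10)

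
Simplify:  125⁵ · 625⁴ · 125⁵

5^46

125⁵ = 5^15; 625⁴ = 5^16; 125⁵ = 5^15
Combine exponents: 5^46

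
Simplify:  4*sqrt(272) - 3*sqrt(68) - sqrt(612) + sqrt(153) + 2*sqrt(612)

4*sqrt(272) = 16*sqrt(17); 3*sqrt(68) = 6*sqrt(17); sqrt(612) = 6*sqrt(17); sqrt(153) = 3*sqrt(17); 2*sqrt(612) = 12*sqrt(17)
Combine: (16 - 6 - 6 + 3 + 12)·sqrt(17) = 19*sqrt(17)

19*sqrt(17)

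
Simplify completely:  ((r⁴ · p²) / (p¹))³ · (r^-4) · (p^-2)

Inside the bracket: r⁴ · p¹
Raise to the power 3: r^12 · p³
Multiply by (r^-4) · (p^-2): add exponents.

p*r⁸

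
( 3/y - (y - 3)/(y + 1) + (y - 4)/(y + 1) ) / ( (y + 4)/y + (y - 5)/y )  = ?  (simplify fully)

Numerator: 3/y - (y - 3)/(y + 1) + (y - 4)/(y + 1) = (2*y + 3)/(y² + y)
Denominator: (y + 4)/y + (y - 5)/y = (2*y - 1)/y
Divide: ((2*y + 3)/(y² + y)) · (y/(2*y - 1)) = (2*y + 3)/(2*y² + y - 1)

(2*y + 3)/(2*y² + y - 1)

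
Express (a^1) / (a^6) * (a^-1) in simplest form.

Quotient: (a^-5)
Multiply by (a^-1): add exponents.

a^(-6)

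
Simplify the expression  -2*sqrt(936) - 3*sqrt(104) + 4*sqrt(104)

-10*sqrt(26)

2*sqrt(936) = 12*sqrt(26); 3*sqrt(104) = 6*sqrt(26); 4*sqrt(104) = 8*sqrt(26)
Combine: (-12 - 6 + 8)·sqrt(26) = -10*sqrt(26)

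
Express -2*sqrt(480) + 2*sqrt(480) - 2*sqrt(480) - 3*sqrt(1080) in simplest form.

-26*sqrt(30)

2*sqrt(480) = 8*sqrt(30); 2*sqrt(480) = 8*sqrt(30); 2*sqrt(480) = 8*sqrt(30); 3*sqrt(1080) = 18*sqrt(30)
Combine: (-8 + 8 - 8 - 18)·sqrt(30) = -26*sqrt(30)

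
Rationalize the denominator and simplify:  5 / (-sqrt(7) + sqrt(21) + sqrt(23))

(-185*sqrt(7) + 25*sqrt(23) + 45*sqrt(21) + 70*sqrt(69))/563

Group as (sqrt(21) + sqrt(23)) - sqrt(7); multiply by (sqrt(21) + sqrt(23)) + sqrt(7), then rationalise the remaining surd.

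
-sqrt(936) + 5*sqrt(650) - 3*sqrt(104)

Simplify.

sqrt(936) = 6*sqrt(26); 5*sqrt(650) = 25*sqrt(26); 3*sqrt(104) = 6*sqrt(26)
Combine: (-6 + 25 - 6)·sqrt(26) = 13*sqrt(26)

13*sqrt(26)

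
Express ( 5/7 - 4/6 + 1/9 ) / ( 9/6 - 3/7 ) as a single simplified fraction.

4/27

Numerator: 5/7 - 4/6 + 1/9 = 10/63
Denominator: 9/6 - 3/7 = 15/14
Divide: (10/63) · (14/15) = 4/27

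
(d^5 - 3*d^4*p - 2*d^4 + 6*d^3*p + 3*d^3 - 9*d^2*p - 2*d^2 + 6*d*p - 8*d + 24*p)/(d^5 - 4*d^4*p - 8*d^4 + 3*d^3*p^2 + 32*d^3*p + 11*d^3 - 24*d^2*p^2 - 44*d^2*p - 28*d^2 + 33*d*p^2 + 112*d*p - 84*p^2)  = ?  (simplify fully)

(-d^2 + d + 2)/(-d^2 + d*p + 7*d - 7*p)

Factor: d^5 - 3*d^4*p - 2*d^4 + 6*d^3*p + 3*d^3 - 9*d^2*p - 2*d^2 + 6*d*p - 8*d + 24*p = (d - 2)*(d^2 - d + 4)*(d + 1)*(d - 3*p);  d^5 - 4*d^4*p - 8*d^4 + 3*d^3*p^2 + 32*d^3*p + 11*d^3 - 24*d^2*p^2 - 44*d^2*p - 28*d^2 + 33*d*p^2 + 112*d*p - 84*p^2 = (d - 7)*(d - 3*p)*(d^2 - d + 4)*(d - p)
Cancel the common factors (d^2 - d + 4), (d - 3*p).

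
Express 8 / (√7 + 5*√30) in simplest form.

(-8*√7 + 40*√30)/743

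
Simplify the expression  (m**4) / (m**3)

m

Quotient: m**1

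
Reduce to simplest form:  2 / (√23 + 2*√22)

Multiply numerator and denominator by -√23 + 2*√22.
Denominator becomes 65; numerator becomes -2*√23 + 4*√22.

(-2*√23 + 4*√22)/65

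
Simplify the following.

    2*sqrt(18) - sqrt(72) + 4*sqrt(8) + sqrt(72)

14*sqrt(2)

2*sqrt(18) = 6*sqrt(2); sqrt(72) = 6*sqrt(2); 4*sqrt(8) = 8*sqrt(2); sqrt(72) = 6*sqrt(2)
Combine: (6 - 6 + 8 + 6)·sqrt(2) = 14*sqrt(2)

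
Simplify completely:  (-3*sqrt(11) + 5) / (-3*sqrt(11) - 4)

(-27*sqrt(11) + 119)/83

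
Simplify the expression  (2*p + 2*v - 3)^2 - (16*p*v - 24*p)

(2*p - 2*v + 3)^2

Expand the square and combine the (16*p*v - 24*p) term.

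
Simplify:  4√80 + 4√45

4√80 = 16*√5; 4√45 = 12*√5
Combine: (16 + 12)·√5 = 28*√5

28*√5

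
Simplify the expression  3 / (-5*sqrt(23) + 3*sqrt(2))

Multiply numerator and denominator by 3*sqrt(2) + 5*sqrt(23).
Denominator becomes -557; numerator becomes 9*sqrt(2) + 15*sqrt(23).

(-15*sqrt(23) - 9*sqrt(2))/557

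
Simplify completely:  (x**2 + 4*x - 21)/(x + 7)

x - 3

Factor: x**2 + 4*x - 21 = (x + 7)*(x - 3)
Cancel the common factor (x + 7).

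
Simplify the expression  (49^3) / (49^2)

49^3 = 7^6; 49^2 = 7^4
Combine exponents: 7^2

7^2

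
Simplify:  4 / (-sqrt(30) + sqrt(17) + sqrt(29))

(-16*sqrt(30) + 18*sqrt(29) + 42*sqrt(17) + 2*sqrt(14790))/429

Group as (sqrt(17) + sqrt(29)) - sqrt(30); multiply by (sqrt(17) + sqrt(29)) + sqrt(30), then rationalise the remaining surd.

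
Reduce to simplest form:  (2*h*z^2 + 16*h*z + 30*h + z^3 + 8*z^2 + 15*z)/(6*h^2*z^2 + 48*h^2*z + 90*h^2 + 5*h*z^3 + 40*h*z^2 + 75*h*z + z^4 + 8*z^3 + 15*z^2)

1/(3*h + z)

Factor: 2*h*z^2 + 16*h*z + 30*h + z^3 + 8*z^2 + 15*z = (z + 5)*(z + 3)*(2*h + z);  6*h^2*z^2 + 48*h^2*z + 90*h^2 + 5*h*z^3 + 40*h*z^2 + 75*h*z + z^4 + 8*z^3 + 15*z^2 = (z + 3)*(z + 5)*(3*h + z)*(2*h + z)
Cancel the common factors (z + 3), (2*h + z), (z + 5).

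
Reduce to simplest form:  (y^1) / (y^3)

Quotient: (y^-2)

y^(-2)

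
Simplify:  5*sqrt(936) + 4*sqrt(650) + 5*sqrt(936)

5*sqrt(936) = 30*sqrt(26); 4*sqrt(650) = 20*sqrt(26); 5*sqrt(936) = 30*sqrt(26)
Combine: (30 + 20 + 30)·sqrt(26) = 80*sqrt(26)

80*sqrt(26)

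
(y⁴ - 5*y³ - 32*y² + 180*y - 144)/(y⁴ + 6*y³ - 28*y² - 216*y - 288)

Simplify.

(y² - 5*y + 4)/(y² + 6*y + 8)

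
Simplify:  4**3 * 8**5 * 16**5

2**41

4**3 = 2**6; 8**5 = 2**15; 16**5 = 2**20
Combine exponents: 2**41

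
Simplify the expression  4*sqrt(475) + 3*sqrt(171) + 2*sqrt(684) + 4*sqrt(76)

49*sqrt(19)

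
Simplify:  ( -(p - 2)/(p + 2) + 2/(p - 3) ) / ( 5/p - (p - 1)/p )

(p^3 - 7*p^2 + 2*p)/(p^3 - 7*p^2 + 36)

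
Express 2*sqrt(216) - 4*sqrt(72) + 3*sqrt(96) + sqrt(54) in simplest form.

-24*sqrt(2) + 27*sqrt(6)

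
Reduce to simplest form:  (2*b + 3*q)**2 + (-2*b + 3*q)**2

8*b**2 + 18*q**2

Write as f((3*q),(2*b)) + f((3*q),-(2*b)) and expand.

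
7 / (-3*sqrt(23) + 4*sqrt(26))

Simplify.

Multiply numerator and denominator by 3*sqrt(23) + 4*sqrt(26).
Denominator becomes 209; numerator becomes 21*sqrt(23) + 28*sqrt(26).

(21*sqrt(23) + 28*sqrt(26))/209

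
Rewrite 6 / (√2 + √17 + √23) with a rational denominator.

Group as (√2 + √23) + √17; multiply by (√2 + √23) - √17, then rationalise the remaining surd.

(-√782 - 2*√23 + 4*√17 + 19*√2)/10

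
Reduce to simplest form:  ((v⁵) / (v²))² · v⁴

v^10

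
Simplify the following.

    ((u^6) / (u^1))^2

Inside the bracket: u^5
Raise to the power 2: u^10

u^10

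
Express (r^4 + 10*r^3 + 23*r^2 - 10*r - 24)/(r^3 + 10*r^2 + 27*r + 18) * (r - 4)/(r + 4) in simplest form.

(r^2 - 5*r + 4)/(r + 3)

Factor: r^4 + 10*r^3 + 23*r^2 - 10*r - 24 = (r - 1)*(r + 6)*(r + 1)*(r + 4);  r^3 + 10*r^2 + 27*r + 18 = (r + 1)*(r + 6)*(r + 3)
Cancel the common factors (r + 4), (r + 1), (r + 6).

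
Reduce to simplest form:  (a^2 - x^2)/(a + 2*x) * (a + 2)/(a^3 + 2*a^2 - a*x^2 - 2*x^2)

Factor: a^2 - x^2 = (a - x)*(a + x);  a^3 + 2*a^2 - a*x^2 - 2*x^2 = (a - x)*(a + 2)*(a + x)
Cancel the common factors (a - x), (a + x), (a + 2).

1/(a + 2*x)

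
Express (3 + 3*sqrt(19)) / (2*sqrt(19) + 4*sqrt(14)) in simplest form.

(-57 - 3*sqrt(19) + 6*sqrt(14) + 6*sqrt(266))/74

Multiply numerator and denominator by -4*sqrt(14) + 2*sqrt(19).
Denominator becomes -148; numerator becomes -12*sqrt(266) - 12*sqrt(14) + 6*sqrt(19) + 114.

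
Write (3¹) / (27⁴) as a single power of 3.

3¹ = 3^1; 27⁴ = 3^12
Combine exponents: 3^(-11)

3^(-11)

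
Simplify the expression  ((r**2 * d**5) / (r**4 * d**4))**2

Inside the bracket: (r**-2) * d**1
Raise to the power 2: (r**-4) * d**2

d**2/r**4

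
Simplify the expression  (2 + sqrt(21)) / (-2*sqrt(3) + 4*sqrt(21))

Multiply numerator and denominator by 2*sqrt(3) + 4*sqrt(21).
Denominator becomes 324; numerator becomes 4*sqrt(3) + 6*sqrt(7) + 8*sqrt(21) + 84.

(2*sqrt(3) + 3*sqrt(7) + 4*sqrt(21) + 42)/162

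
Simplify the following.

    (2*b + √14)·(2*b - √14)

Product of conjugates: (P+Q)(P-Q) = P^2 - Q^2.

4*b² - 14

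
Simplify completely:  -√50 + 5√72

25*√2

√50 = 5*√2; 5√72 = 30*√2
Combine: (-5 + 30)·√2 = 25*√2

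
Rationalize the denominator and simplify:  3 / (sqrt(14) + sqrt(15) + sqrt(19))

Group as (sqrt(15) + sqrt(19)) + sqrt(14); multiply by (sqrt(15) + sqrt(19)) - sqrt(14), then rationalise the remaining surd.

(-3*sqrt(3990) + 15*sqrt(19) + 27*sqrt(15) + 30*sqrt(14))/370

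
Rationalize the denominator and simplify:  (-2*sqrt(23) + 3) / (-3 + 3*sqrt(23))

(-43 + sqrt(23))/66

Multiply numerator and denominator by -3*sqrt(23) - 3.
Denominator becomes -198; numerator becomes -3*sqrt(23) + 129.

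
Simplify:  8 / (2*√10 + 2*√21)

(-4*√10 + 4*√21)/11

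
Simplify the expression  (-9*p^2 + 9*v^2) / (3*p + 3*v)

-9*p^2 + 9*v^2 factors as -9*(p - v)*(p + v).

-3*p + 3*v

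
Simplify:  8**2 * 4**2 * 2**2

2**12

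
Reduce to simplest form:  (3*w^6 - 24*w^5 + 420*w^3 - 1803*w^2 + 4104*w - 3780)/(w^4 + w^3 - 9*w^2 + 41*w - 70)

3*w^2 - 27*w + 54

Factor: 3*w^6 - 24*w^5 + 420*w^3 - 1803*w^2 + 4104*w - 3780 = 3*(w - 3)*(w^2 - 2*w + 7)*(w + 5)*(w - 6)*(w - 2);  w^4 + w^3 - 9*w^2 + 41*w - 70 = (w^2 - 2*w + 7)*(w + 5)*(w - 2)
Cancel the common factors (w^2 - 2*w + 7), (w + 5), (w - 2).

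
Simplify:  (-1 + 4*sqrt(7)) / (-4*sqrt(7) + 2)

(-55 - 2*sqrt(7))/54

Multiply numerator and denominator by 2 + 4*sqrt(7).
Denominator becomes -108; numerator becomes 4*sqrt(7) + 110.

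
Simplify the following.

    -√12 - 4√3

√12 = 2*√3; 4√3 = 4*√3
Combine: (-2 - 4)·√3 = -6*√3

-6*√3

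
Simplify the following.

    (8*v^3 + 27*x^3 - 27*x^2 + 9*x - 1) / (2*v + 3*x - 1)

4*v^2 - 6*v*x + 2*v + 9*x^2 - 6*x + 1

Factor as (a+b)(a^2-ab+b^2) with a=(2*v), b=(3*x - 1).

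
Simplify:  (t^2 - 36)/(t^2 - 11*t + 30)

(t + 6)/(t - 5)

Factor: t^2 - 36 = (t - 6)*(t + 6);  t^2 - 11*t + 30 = (t - 6)*(t - 5)
Cancel the common factor (t - 6).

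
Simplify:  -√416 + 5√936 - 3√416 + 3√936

32*√26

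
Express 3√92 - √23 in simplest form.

5*√23

3√92 = 6*√23; √23 = √23
Combine: (6 - 1)·√23 = 5*√23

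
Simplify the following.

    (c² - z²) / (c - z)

c + z

Factor c^2 - z^2 and cancel (c - z).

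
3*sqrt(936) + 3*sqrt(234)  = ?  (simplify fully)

3*sqrt(936) = 18*sqrt(26); 3*sqrt(234) = 9*sqrt(26)
Combine: (18 + 9)·sqrt(26) = 27*sqrt(26)

27*sqrt(26)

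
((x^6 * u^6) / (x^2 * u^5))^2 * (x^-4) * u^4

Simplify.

u^6*x^4

Inside the bracket: x^4 * u^1
Raise to the power 2: x^8 * u^2
Multiply by (x^-4) * u^4: add exponents.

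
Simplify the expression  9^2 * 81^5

3^24

9^2 = 3^4; 81^5 = 3^20
Combine exponents: 3^24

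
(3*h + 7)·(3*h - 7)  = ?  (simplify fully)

9*h² - 49

(3*h)^2 - (7)^2 = 9*h² - 49.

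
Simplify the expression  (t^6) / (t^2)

t^4

Quotient: t^4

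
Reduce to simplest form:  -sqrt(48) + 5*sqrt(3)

sqrt(48) = 4*sqrt(3); 5*sqrt(3) = 5*sqrt(3)
Combine: (-4 + 5)·sqrt(3) = sqrt(3)

sqrt(3)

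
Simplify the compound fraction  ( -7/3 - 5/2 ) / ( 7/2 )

Numerator: -7/3 - 5/2 = -29/6
Denominator: 7/2 = 7/2
Divide: (-29/6) · (2/7) = -29/21

-29/21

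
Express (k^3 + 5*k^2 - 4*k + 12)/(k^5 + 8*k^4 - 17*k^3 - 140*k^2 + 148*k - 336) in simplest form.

1/(k^2 + 3*k - 28)

Factor: k^3 + 5*k^2 - 4*k + 12 = (k + 6)*(k^2 - k + 2);  k^5 + 8*k^4 - 17*k^3 - 140*k^2 + 148*k - 336 = (k^2 - k + 2)*(k - 4)*(k + 6)*(k + 7)
Cancel the common factors (k^2 - k + 2), (k + 6).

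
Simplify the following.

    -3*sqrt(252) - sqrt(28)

-20*sqrt(7)

3*sqrt(252) = 18*sqrt(7); sqrt(28) = 2*sqrt(7)
Combine: (-18 - 2)·sqrt(7) = -20*sqrt(7)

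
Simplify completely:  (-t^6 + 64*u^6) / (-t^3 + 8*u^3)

t^3 + 8*u^3

-t^6 + 64*u^6 factors as -(t - 2*u)*(t + 2*u)*(t^2 - 2*t*u + 4*u^2)*(t^2 + 2*t*u + 4*u^2).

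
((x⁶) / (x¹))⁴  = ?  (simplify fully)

x^20

Inside the bracket: x⁵
Raise to the power 4: x^20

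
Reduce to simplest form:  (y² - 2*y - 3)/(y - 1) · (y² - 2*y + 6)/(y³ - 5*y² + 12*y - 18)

(y + 1)/(y - 1)

Factor: y² - 2*y - 3 = (y - 3)·(y + 1);  y³ - 5*y² + 12*y - 18 = (y - 3)·(y² - 2*y + 6)
Cancel the common factors (y² - 2*y + 6), (y - 3).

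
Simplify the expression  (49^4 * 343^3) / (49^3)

7^11

49^4 = 7^8; 343^3 = 7^9; 49^3 = 7^6
Combine exponents: 7^11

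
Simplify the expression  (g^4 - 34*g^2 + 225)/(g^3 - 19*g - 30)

Factor: g^4 - 34*g^2 + 225 = (g + 3)*(g - 3)*(g - 5)*(g + 5);  g^3 - 19*g - 30 = (g - 5)*(g + 2)*(g + 3)
Cancel the common factors (g - 5), (g + 3).

(g^2 + 2*g - 15)/(g + 2)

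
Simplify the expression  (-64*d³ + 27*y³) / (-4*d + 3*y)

Apply the difference-of-cubes factorisation and cancel (-4*d + 3*y).

16*d² + 12*d*y + 9*y²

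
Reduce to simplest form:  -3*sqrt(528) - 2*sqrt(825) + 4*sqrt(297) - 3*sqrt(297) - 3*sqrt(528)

-31*sqrt(33)

3*sqrt(528) = 12*sqrt(33); 2*sqrt(825) = 10*sqrt(33); 4*sqrt(297) = 12*sqrt(33); 3*sqrt(297) = 9*sqrt(33); 3*sqrt(528) = 12*sqrt(33)
Combine: (-12 - 10 + 12 - 9 - 12)·sqrt(33) = -31*sqrt(33)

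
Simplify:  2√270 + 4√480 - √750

17*√30

2√270 = 6*√30; 4√480 = 16*√30; √750 = 5*√30
Combine: (6 + 16 - 5)·√30 = 17*√30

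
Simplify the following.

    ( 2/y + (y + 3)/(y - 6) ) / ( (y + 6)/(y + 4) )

(y³ + 9*y² + 8*y - 48)/(y³ - 36*y)

Numerator: 2/y + (y + 3)/(y - 6) = (y² + 5*y - 12)/(y² - 6*y)
Denominator: (y + 6)/(y + 4) = (y + 6)/(y + 4)
Divide: ((y² + 5*y - 12)/(y² - 6*y)) · ((y + 4)/(y + 6)) = (y³ + 9*y² + 8*y - 48)/(y³ - 36*y)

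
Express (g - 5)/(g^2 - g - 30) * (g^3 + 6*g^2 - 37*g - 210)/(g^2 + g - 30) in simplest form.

(g + 7)/(g + 6)

Factor: g^2 - g - 30 = (g - 6)*(g + 5);  g^3 + 6*g^2 - 37*g - 210 = (g + 5)*(g - 6)*(g + 7);  g^2 + g - 30 = (g - 5)*(g + 6)
Cancel the common factors (g - 6), (g + 5), (g - 5).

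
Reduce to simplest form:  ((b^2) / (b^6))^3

Inside the bracket: (b^-4)
Raise to the power 3: (b^-12)

b^(-12)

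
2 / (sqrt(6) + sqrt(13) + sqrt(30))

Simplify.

(-24*sqrt(65) - 22*sqrt(30) + 46*sqrt(13) + 74*sqrt(6))/191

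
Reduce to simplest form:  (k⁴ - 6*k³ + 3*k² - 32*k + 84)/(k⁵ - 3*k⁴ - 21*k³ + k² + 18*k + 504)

Factor: k⁴ - 6*k³ + 3*k² - 32*k + 84 = (k² + 2*k + 7)·(k - 6)·(k - 2);  k⁵ - 3*k⁴ - 21*k³ + k² + 18*k + 504 = (k + 4)·(k² + 2*k + 7)·(k - 3)·(k - 6)
Cancel the common factors (k² + 2*k + 7), (k - 6).

(k - 2)/(k² + k - 12)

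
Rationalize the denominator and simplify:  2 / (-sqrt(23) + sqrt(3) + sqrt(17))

Group as (sqrt(3) + sqrt(17)) - sqrt(23); multiply by (sqrt(3) + sqrt(17)) + sqrt(23), then rationalise the remaining surd.

(6*sqrt(23) + 18*sqrt(17) + 74*sqrt(3) + 4*sqrt(1173))/195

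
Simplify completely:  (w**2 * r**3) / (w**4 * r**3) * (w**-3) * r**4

Quotient: (w**-2)
Multiply by (w**-3) * r**4: add exponents.

r**4/w**5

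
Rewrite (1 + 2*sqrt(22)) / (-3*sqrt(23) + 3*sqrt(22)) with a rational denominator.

(-2*sqrt(506) - 44 - sqrt(23) - sqrt(22))/3

Multiply numerator and denominator by 3*sqrt(22) + 3*sqrt(23).
Denominator becomes -9; numerator becomes 3*sqrt(22) + 3*sqrt(23) + 132 + 6*sqrt(506).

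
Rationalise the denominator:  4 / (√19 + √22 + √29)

(-√12122 + 6*√29 + 13*√22 + 16*√19)/191

Group as (√22 + √29) + √19; multiply by (√22 + √29) - √19, then rationalise the remaining surd.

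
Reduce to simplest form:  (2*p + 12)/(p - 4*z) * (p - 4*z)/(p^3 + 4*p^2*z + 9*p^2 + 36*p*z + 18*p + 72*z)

Factor: 2*p + 12 = 2*(p + 6);  p^3 + 4*p^2*z + 9*p^2 + 36*p*z + 18*p + 72*z = (p + 6)*(p + 4*z)*(p + 3)
Cancel the common factors (p + 6), (p - 4*z).

2/(p^2 + 4*p*z + 3*p + 12*z)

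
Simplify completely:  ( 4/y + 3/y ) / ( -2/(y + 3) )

(-7*y - 21)/(2*y)

Numerator: 4/y + 3/y = 7/y
Denominator: -2/(y + 3) = -2/(y + 3)
Divide: (7/y) · (-y/2 - 3/2) = (-7*y - 21)/(2*y)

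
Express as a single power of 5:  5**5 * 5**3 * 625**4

5**24

5**5 = 5**5; 5**3 = 5**3; 625**4 = 5**16
Combine exponents: 5**24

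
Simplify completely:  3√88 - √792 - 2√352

3√88 = 6*√22; √792 = 6*√22; 2√352 = 8*√22
Combine: (6 - 6 - 8)·√22 = -8*√22

-8*√22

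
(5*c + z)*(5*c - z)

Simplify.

25*c**2 - z**2

Difference of squares with P = 5*c, Q = z.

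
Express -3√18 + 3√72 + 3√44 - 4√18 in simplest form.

-3*√2 + 6*√11

3√18 = 9*√2; 3√72 = 18*√2; 3√44 = 6*√11; 4√18 = 12*√2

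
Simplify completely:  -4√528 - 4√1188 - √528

4√528 = 16*√33; 4√1188 = 24*√33; √528 = 4*√33
Combine: (-16 - 24 - 4)·√33 = -44*√33

-44*√33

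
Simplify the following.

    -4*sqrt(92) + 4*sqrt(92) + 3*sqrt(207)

9*sqrt(23)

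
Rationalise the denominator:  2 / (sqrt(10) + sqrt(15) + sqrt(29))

Group as (sqrt(15) + sqrt(29)) + sqrt(10); multiply by (sqrt(15) + sqrt(29)) - sqrt(10), then rationalise the remaining surd.

(-5*sqrt(174) - 2*sqrt(29) + 12*sqrt(15) + 17*sqrt(10))/146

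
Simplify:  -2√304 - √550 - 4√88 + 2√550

2√304 = 8*√19; √550 = 5*√22; 4√88 = 8*√22; 2√550 = 10*√22

-8*√19 - 3*√22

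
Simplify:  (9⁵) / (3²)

9⁵ = 3^10; 3² = 3^2
Combine exponents: 3^8

3^8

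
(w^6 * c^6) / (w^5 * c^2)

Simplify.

c^4*w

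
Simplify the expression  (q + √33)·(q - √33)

(q)^2 - (√33)^2 = q² - 33.

q² - 33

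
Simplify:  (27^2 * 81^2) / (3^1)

3^13

27^2 = 3^6; 81^2 = 3^8; 3^1 = 3^1
Combine exponents: 3^13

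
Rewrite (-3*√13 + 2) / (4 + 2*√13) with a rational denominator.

Multiply numerator and denominator by -2*√13 + 4.
Denominator becomes -36; numerator becomes -16*√13 + 86.

(-43 + 8*√13)/18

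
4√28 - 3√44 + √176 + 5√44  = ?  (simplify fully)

8*√7 + 8*√11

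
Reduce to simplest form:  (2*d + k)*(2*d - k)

Product of conjugates: (P+Q)(P-Q) = P**2 - Q**2.

4*d**2 - k**2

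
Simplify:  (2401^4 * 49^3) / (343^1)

2401^4 = 7^16; 49^3 = 7^6; 343^1 = 7^3
Combine exponents: 7^19

7^19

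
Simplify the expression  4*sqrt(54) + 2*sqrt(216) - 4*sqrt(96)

4*sqrt(54) = 12*sqrt(6); 2*sqrt(216) = 12*sqrt(6); 4*sqrt(96) = 16*sqrt(6)
Combine: (12 + 12 - 16)·sqrt(6) = 8*sqrt(6)

8*sqrt(6)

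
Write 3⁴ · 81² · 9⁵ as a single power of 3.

3^22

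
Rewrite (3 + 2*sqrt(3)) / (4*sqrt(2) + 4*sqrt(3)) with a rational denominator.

Multiply numerator and denominator by -4*sqrt(2) + 4*sqrt(3).
Denominator becomes 16; numerator becomes -8*sqrt(6) - 12*sqrt(2) + 12*sqrt(3) + 24.

(-2*sqrt(6) - 3*sqrt(2) + 3*sqrt(3) + 6)/4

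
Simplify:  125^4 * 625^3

5^24

125^4 = 5^12; 625^3 = 5^12
Combine exponents: 5^24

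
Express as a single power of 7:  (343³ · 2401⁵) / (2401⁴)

7^13

343³ = 7^9; 2401⁵ = 7^20; 2401⁴ = 7^16
Combine exponents: 7^13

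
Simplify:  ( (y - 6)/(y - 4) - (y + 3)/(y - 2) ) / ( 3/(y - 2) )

Numerator: (y - 6)/(y - 4) - (y + 3)/(y - 2) = (-7*y + 24)/(y^2 - 6*y + 8)
Denominator: 3/(y - 2) = 3/(y - 2)
Divide: ((-7*y + 24)/(y^2 - 6*y + 8)) · (y/3 - 2/3) = (-7*y + 24)/(3*y - 12)

(-7*y + 24)/(3*y - 12)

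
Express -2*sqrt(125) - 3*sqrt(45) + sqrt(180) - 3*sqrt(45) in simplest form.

2*sqrt(125) = 10*sqrt(5); 3*sqrt(45) = 9*sqrt(5); sqrt(180) = 6*sqrt(5); 3*sqrt(45) = 9*sqrt(5)
Combine: (-10 - 9 + 6 - 9)·sqrt(5) = -22*sqrt(5)

-22*sqrt(5)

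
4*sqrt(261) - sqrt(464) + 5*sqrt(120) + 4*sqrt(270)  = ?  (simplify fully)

8*sqrt(29) + 22*sqrt(30)

4*sqrt(261) = 12*sqrt(29); sqrt(464) = 4*sqrt(29); 5*sqrt(120) = 10*sqrt(30); 4*sqrt(270) = 12*sqrt(30)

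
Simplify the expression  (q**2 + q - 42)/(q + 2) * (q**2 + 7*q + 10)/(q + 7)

q**2 - q - 30

Factor: q**2 + q - 42 = (q + 7)*(q - 6);  q**2 + 7*q + 10 = (q + 2)*(q + 5)
Cancel the common factors (q + 7), (q + 2).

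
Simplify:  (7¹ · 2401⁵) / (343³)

7^12

7¹ = 7^1; 2401⁵ = 7^20; 343³ = 7^9
Combine exponents: 7^12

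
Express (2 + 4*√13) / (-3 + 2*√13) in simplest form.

Multiply numerator and denominator by -2*√13 - 3.
Denominator becomes -43; numerator becomes -110 - 16*√13.

(16*√13 + 110)/43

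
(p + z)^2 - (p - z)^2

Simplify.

4*p*z

Binomially expand both and collect terms in p, z.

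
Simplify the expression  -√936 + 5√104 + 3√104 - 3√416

√936 = 6*√26; 5√104 = 10*√26; 3√104 = 6*√26; 3√416 = 12*√26
Combine: (-6 + 10 + 6 - 12)·√26 = -2*√26

-2*√26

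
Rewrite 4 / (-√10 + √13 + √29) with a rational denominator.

(-32*√10 - 6*√29 + 26*√13 + 2*√3770)/121

Group as (√13 + √29) - √10; multiply by (√13 + √29) + √10, then rationalise the remaining surd.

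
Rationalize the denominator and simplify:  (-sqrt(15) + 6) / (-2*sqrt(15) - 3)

Multiply numerator and denominator by -3 + 2*sqrt(15).
Denominator becomes -51; numerator becomes -48 + 15*sqrt(15).

(-5*sqrt(15) + 16)/17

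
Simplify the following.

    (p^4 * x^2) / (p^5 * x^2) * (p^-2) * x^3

Quotient: (p^-1)
Multiply by (p^-2) * x^3: add exponents.

x^3/p^3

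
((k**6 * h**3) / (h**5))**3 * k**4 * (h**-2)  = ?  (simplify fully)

k**22/h**8

Inside the bracket: k**6 * (h**-2)
Raise to the power 3: k**18 * (h**-6)
Multiply by k**4 * (h**-2): add exponents.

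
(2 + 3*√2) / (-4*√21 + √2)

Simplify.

Multiply numerator and denominator by √2 + 4*√21.
Denominator becomes -334; numerator becomes 2*√2 + 6 + 8*√21 + 12*√42.

(-6*√42 - 4*√21 - 3 - √2)/167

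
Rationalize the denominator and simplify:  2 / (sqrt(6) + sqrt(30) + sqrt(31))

Group as (sqrt(6) + sqrt(31)) + sqrt(30); multiply by (sqrt(6) + sqrt(31)) - sqrt(30), then rationalise the remaining surd.

(-24*sqrt(155) + 10*sqrt(31) + 14*sqrt(30) + 110*sqrt(6))/695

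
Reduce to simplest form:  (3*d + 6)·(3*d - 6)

9*d² - 36

Difference of squares with P = 3*d, Q = 6.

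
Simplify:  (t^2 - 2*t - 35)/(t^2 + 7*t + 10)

(t - 7)/(t + 2)

Factor: t^2 - 2*t - 35 = (t + 5)*(t - 7);  t^2 + 7*t + 10 = (t + 5)*(t + 2)
Cancel the common factor (t + 5).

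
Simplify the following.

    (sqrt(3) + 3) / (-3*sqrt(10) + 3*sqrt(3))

(-3*sqrt(10) - sqrt(30) - 3*sqrt(3) - 3)/21

Multiply numerator and denominator by 3*sqrt(3) + 3*sqrt(10).
Denominator becomes -63; numerator becomes 9 + 9*sqrt(3) + 3*sqrt(30) + 9*sqrt(10).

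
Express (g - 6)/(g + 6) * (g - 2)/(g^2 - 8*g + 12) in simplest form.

1/(g + 6)

Factor: g^2 - 8*g + 12 = (g - 2)*(g - 6)
Cancel the common factors (g - 6), (g - 2).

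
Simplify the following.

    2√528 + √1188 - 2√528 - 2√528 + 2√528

2√528 = 8*√33; √1188 = 6*√33; 2√528 = 8*√33; 2√528 = 8*√33; 2√528 = 8*√33
Combine: (8 + 6 - 8 - 8 + 8)·√33 = 6*√33

6*√33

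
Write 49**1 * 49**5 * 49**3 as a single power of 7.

7**18

49**1 = 7**2; 49**5 = 7**10; 49**3 = 7**6
Combine exponents: 7**18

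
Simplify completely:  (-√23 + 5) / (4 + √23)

Multiply numerator and denominator by -√23 + 4.
Denominator becomes -7; numerator becomes -9*√23 + 43.

(-43 + 9*√23)/7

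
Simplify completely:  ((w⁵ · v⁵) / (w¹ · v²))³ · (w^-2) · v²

v^11*w^10

Inside the bracket: w⁴ · v³
Raise to the power 3: w^12 · v⁹
Multiply by (w^-2) · v²: add exponents.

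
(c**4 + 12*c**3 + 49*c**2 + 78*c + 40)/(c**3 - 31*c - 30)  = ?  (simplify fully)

(c**2 + 6*c + 8)/(c - 6)

Factor: c**4 + 12*c**3 + 49*c**2 + 78*c + 40 = (c + 4)*(c + 2)*(c + 5)*(c + 1);  c**3 - 31*c - 30 = (c - 6)*(c + 5)*(c + 1)
Cancel the common factors (c + 5), (c + 1).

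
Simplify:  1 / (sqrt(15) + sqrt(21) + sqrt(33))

(-2*sqrt(1155) + sqrt(33) + 9*sqrt(21) + 13*sqrt(15))/417

Group as (sqrt(15) + sqrt(33)) + sqrt(21); multiply by (sqrt(15) + sqrt(33)) - sqrt(21), then rationalise the remaining surd.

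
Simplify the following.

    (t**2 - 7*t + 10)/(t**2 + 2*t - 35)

(t - 2)/(t + 7)

Factor: t**2 - 7*t + 10 = (t - 5)*(t - 2);  t**2 + 2*t - 35 = (t - 5)*(t + 7)
Cancel the common factor (t - 5).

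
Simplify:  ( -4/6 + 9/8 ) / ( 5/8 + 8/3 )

Numerator: -4/6 + 9/8 = 11/24
Denominator: 5/8 + 8/3 = 79/24
Divide: (11/24) · (24/79) = 11/79

11/79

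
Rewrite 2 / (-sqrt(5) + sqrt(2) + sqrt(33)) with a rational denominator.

Group as (sqrt(2) + sqrt(33)) - sqrt(5); multiply by (sqrt(2) + sqrt(33)) + sqrt(5), then rationalise the remaining surd.

(-18*sqrt(2) - sqrt(330) + 15*sqrt(5) + 13*sqrt(33))/159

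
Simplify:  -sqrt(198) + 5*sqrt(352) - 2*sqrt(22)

sqrt(198) = 3*sqrt(22); 5*sqrt(352) = 20*sqrt(22); 2*sqrt(22) = 2*sqrt(22)
Combine: (-3 + 20 - 2)·sqrt(22) = 15*sqrt(22)

15*sqrt(22)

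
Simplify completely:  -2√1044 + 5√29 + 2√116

-3*√29

2√1044 = 12*√29; 5√29 = 5*√29; 2√116 = 4*√29
Combine: (-12 + 5 + 4)·√29 = -3*√29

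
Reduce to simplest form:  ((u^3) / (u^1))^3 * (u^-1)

u^5

Inside the bracket: u^2
Raise to the power 3: u^6
Multiply by (u^-1): add exponents.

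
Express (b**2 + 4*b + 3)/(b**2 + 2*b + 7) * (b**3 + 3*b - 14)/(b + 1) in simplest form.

b**2 + b - 6

Factor: b**2 + 4*b + 3 = (b + 3)*(b + 1);  b**3 + 3*b - 14 = (b**2 + 2*b + 7)*(b - 2)
Cancel the common factors (b**2 + 2*b + 7), (b + 1).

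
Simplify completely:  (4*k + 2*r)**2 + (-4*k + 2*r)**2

32*k**2 + 8*r**2

Only the even-power cross terms survive.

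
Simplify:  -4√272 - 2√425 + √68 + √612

4√272 = 16*√17; 2√425 = 10*√17; √68 = 2*√17; √612 = 6*√17
Combine: (-16 - 10 + 2 + 6)·√17 = -18*√17

-18*√17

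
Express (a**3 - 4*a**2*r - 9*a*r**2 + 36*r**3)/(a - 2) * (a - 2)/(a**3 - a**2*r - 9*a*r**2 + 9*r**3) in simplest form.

Factor: a**3 - 4*a**2*r - 9*a*r**2 + 36*r**3 = (a - 4*r)*(a - 3*r)*(a + 3*r);  a**3 - a**2*r - 9*a*r**2 + 9*r**3 = (a - r)*(a + 3*r)*(a - 3*r)
Cancel the common factors (a + 3*r), (a - 3*r), (a - 2).

(-a + 4*r)/(-a + r)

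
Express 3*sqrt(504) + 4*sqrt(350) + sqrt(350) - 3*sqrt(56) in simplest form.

37*sqrt(14)

3*sqrt(504) = 18*sqrt(14); 4*sqrt(350) = 20*sqrt(14); sqrt(350) = 5*sqrt(14); 3*sqrt(56) = 6*sqrt(14)
Combine: (18 + 20 + 5 - 6)·sqrt(14) = 37*sqrt(14)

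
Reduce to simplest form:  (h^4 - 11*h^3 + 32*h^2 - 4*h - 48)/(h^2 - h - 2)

h^2 - 10*h + 24

Factor: h^4 - 11*h^3 + 32*h^2 - 4*h - 48 = (h - 4)*(h + 1)*(h - 6)*(h - 2);  h^2 - h - 2 = (h - 2)*(h + 1)
Cancel the common factors (h + 1), (h - 2).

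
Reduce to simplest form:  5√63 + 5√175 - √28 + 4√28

46*√7

5√63 = 15*√7; 5√175 = 25*√7; √28 = 2*√7; 4√28 = 8*√7
Combine: (15 + 25 - 2 + 8)·√7 = 46*√7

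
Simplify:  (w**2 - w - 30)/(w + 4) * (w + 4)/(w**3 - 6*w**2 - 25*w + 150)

Factor: w**2 - w - 30 = (w + 5)*(w - 6);  w**3 - 6*w**2 - 25*w + 150 = (w - 5)*(w + 5)*(w - 6)
Cancel the common factors (w - 6), (w + 5), (w + 4).

1/(w - 5)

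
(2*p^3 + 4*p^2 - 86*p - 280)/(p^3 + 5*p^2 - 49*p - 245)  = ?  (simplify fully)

Factor: 2*p^3 + 4*p^2 - 86*p - 280 = 2*(p + 4)*(p - 7)*(p + 5);  p^3 + 5*p^2 - 49*p - 245 = (p + 7)*(p + 5)*(p - 7)
Cancel the common factors (p + 5), (p - 7).

(2*p + 8)/(p + 7)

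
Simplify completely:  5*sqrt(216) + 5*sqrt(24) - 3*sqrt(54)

31*sqrt(6)

5*sqrt(216) = 30*sqrt(6); 5*sqrt(24) = 10*sqrt(6); 3*sqrt(54) = 9*sqrt(6)
Combine: (30 + 10 - 9)·sqrt(6) = 31*sqrt(6)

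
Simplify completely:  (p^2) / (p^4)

p^(-2)

Quotient: (p^-2)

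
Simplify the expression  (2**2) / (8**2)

2**(-4)

2**2 = 2**2; 8**2 = 2**6
Combine exponents: 2**(-4)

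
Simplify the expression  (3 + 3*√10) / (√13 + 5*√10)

Multiply numerator and denominator by -√13 + 5*√10.
Denominator becomes 237; numerator becomes -3*√130 - 3*√13 + 15*√10 + 150.

(-√130 - √13 + 5*√10 + 50)/79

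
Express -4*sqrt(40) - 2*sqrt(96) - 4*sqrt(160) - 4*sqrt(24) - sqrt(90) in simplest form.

4*sqrt(40) = 8*sqrt(10); 2*sqrt(96) = 8*sqrt(6); 4*sqrt(160) = 16*sqrt(10); 4*sqrt(24) = 8*sqrt(6); sqrt(90) = 3*sqrt(10)

-27*sqrt(10) - 16*sqrt(6)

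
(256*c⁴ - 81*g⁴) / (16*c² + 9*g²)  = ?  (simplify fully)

Difference of fourth powers: factor out (16*c² + 9*g²).

16*c² - 9*g²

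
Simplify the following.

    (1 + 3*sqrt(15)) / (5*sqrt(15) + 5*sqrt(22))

Multiply numerator and denominator by -5*sqrt(22) + 5*sqrt(15).
Denominator becomes -175; numerator becomes -15*sqrt(330) - 5*sqrt(22) + 5*sqrt(15) + 225.

(-45 - sqrt(15) + sqrt(22) + 3*sqrt(330))/35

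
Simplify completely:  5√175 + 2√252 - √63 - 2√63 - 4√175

8*√7

5√175 = 25*√7; 2√252 = 12*√7; √63 = 3*√7; 2√63 = 6*√7; 4√175 = 20*√7
Combine: (25 + 12 - 3 - 6 - 20)·√7 = 8*√7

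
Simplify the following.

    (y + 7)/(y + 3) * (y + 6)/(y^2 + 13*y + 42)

1/(y + 3)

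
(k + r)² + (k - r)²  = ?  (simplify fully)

Binomially expand both and collect terms in k, r.

2*k² + 2*r²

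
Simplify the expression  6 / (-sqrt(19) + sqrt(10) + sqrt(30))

Group as (sqrt(10) + sqrt(30)) - sqrt(19); multiply by (sqrt(10) + sqrt(30)) + sqrt(19), then rationalise the remaining surd.

(-42*sqrt(19) - 2*sqrt(30) + 78*sqrt(10) + 40*sqrt(57))/253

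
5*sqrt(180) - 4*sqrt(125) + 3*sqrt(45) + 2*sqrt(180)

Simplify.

31*sqrt(5)

5*sqrt(180) = 30*sqrt(5); 4*sqrt(125) = 20*sqrt(5); 3*sqrt(45) = 9*sqrt(5); 2*sqrt(180) = 12*sqrt(5)
Combine: (30 - 20 + 9 + 12)·sqrt(5) = 31*sqrt(5)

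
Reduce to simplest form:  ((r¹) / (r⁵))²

Inside the bracket: (r^-4)
Raise to the power 2: (r^-8)

r^(-8)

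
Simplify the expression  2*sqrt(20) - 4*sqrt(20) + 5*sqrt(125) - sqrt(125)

2*sqrt(20) = 4*sqrt(5); 4*sqrt(20) = 8*sqrt(5); 5*sqrt(125) = 25*sqrt(5); sqrt(125) = 5*sqrt(5)
Combine: (4 - 8 + 25 - 5)·sqrt(5) = 16*sqrt(5)

16*sqrt(5)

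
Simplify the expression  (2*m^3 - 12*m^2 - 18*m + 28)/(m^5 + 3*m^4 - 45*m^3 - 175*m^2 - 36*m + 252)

Factor: 2*m^3 - 12*m^2 - 18*m + 28 = 2*(m + 2)*(m - 7)*(m - 1);  m^5 + 3*m^4 - 45*m^3 - 175*m^2 - 36*m + 252 = (m + 6)*(m + 3)*(m + 2)*(m - 1)*(m - 7)
Cancel the common factors (m + 2), (m - 1), (m - 7).

2/(m^2 + 9*m + 18)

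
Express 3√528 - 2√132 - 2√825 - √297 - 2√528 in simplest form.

3√528 = 12*√33; 2√132 = 4*√33; 2√825 = 10*√33; √297 = 3*√33; 2√528 = 8*√33

-13*√33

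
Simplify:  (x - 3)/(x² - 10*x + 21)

1/(x - 7)

Factor: x² - 10*x + 21 = (x - 7)·(x - 3)
Cancel the common factor (x - 3).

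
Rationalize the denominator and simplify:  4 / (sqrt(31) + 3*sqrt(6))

(-4*sqrt(31) + 12*sqrt(6))/23

Multiply numerator and denominator by -sqrt(31) + 3*sqrt(6).
Denominator becomes 23; numerator becomes -4*sqrt(31) + 12*sqrt(6).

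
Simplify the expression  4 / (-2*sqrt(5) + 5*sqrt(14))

Multiply numerator and denominator by 2*sqrt(5) + 5*sqrt(14).
Denominator becomes 330; numerator becomes 8*sqrt(5) + 20*sqrt(14).

(4*sqrt(5) + 10*sqrt(14))/165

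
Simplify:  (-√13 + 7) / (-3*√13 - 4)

Multiply numerator and denominator by -4 + 3*√13.
Denominator becomes -101; numerator becomes -67 + 25*√13.

(-25*√13 + 67)/101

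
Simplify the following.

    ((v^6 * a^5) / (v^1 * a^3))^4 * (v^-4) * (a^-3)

a^5*v^16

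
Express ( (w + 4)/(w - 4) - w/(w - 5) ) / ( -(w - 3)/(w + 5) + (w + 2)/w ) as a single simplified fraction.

Numerator: (w + 4)/(w - 4) - w/(w - 5) = (3*w - 20)/(w² - 9*w + 20)
Denominator: -(w - 3)/(w + 5) + (w + 2)/w = (10*w + 10)/(w² + 5*w)
Divide: ((3*w - 20)/(w² - 9*w + 20)) · ((w² + 5*w)/(10*w + 10)) = (3*w³ - 5*w² - 100*w)/(10*w³ - 80*w² + 110*w + 200)

(3*w³ - 5*w² - 100*w)/(10*w³ - 80*w² + 110*w + 200)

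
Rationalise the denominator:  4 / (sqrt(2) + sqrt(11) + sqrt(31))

(-22*sqrt(11) - 40*sqrt(2) + 2*sqrt(682) + 18*sqrt(31))/59

Group as (sqrt(11) + sqrt(31)) + sqrt(2); multiply by (sqrt(11) + sqrt(31)) - sqrt(2), then rationalise the remaining surd.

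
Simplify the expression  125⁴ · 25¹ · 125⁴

5^26

125⁴ = 5^12; 25¹ = 5^2; 125⁴ = 5^12
Combine exponents: 5^26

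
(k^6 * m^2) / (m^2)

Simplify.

Quotient: k^6

k^6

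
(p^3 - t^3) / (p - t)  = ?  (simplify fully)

p^2 + p*t + t^2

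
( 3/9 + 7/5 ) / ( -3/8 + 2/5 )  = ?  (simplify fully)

208/3

Numerator: 3/9 + 7/5 = 26/15
Denominator: -3/8 + 2/5 = 1/40
Divide: (26/15) · (40) = 208/3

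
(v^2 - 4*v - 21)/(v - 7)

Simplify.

v + 3

Factor: v^2 - 4*v - 21 = (v + 3)*(v - 7)
Cancel the common factor (v - 7).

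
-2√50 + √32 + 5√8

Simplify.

2√50 = 10*√2; √32 = 4*√2; 5√8 = 10*√2
Combine: (-10 + 4 + 10)·√2 = 4*√2

4*√2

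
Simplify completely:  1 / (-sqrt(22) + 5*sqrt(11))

(sqrt(22) + 5*sqrt(11))/253

Multiply numerator and denominator by sqrt(22) + 5*sqrt(11).
Denominator becomes 253; numerator becomes sqrt(22) + 5*sqrt(11).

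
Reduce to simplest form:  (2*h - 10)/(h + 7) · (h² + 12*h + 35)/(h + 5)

2*h - 10

Factor: 2*h - 10 = 2·(h - 5);  h² + 12*h + 35 = (h + 7)·(h + 5)
Cancel the common factors (h + 7), (h + 5).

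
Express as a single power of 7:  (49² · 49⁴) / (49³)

7^6

49² = 7^4; 49⁴ = 7^8; 49³ = 7^6
Combine exponents: 7^6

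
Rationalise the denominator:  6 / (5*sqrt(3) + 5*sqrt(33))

Multiply numerator and denominator by -5*sqrt(3) + 5*sqrt(33).
Denominator becomes 750; numerator becomes -30*sqrt(3) + 30*sqrt(33).

(-sqrt(3) + sqrt(33))/25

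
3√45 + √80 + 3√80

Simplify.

25*√5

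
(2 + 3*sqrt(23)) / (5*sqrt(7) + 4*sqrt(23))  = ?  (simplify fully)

(-15*sqrt(161) - 10*sqrt(7) + 8*sqrt(23) + 276)/193

Multiply numerator and denominator by -5*sqrt(7) + 4*sqrt(23).
Denominator becomes 193; numerator becomes -15*sqrt(161) - 10*sqrt(7) + 8*sqrt(23) + 276.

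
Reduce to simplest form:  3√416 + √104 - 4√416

3√416 = 12*√26; √104 = 2*√26; 4√416 = 16*√26
Combine: (12 + 2 - 16)·√26 = -2*√26

-2*√26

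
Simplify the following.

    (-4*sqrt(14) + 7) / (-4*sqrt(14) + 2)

Multiply numerator and denominator by 2 + 4*sqrt(14).
Denominator becomes -220; numerator becomes -210 + 20*sqrt(14).

(-2*sqrt(14) + 21)/22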